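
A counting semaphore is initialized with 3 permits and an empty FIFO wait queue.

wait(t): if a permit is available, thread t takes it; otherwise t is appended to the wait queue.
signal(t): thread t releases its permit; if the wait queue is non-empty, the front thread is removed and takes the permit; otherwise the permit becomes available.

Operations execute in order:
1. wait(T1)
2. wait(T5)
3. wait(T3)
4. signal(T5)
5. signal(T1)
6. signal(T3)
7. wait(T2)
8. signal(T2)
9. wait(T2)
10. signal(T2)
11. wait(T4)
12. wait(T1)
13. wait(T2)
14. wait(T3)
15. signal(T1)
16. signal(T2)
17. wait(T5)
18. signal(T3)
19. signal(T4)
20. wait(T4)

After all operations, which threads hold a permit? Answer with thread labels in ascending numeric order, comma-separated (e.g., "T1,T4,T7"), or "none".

Answer: T4,T5

Derivation:
Step 1: wait(T1) -> count=2 queue=[] holders={T1}
Step 2: wait(T5) -> count=1 queue=[] holders={T1,T5}
Step 3: wait(T3) -> count=0 queue=[] holders={T1,T3,T5}
Step 4: signal(T5) -> count=1 queue=[] holders={T1,T3}
Step 5: signal(T1) -> count=2 queue=[] holders={T3}
Step 6: signal(T3) -> count=3 queue=[] holders={none}
Step 7: wait(T2) -> count=2 queue=[] holders={T2}
Step 8: signal(T2) -> count=3 queue=[] holders={none}
Step 9: wait(T2) -> count=2 queue=[] holders={T2}
Step 10: signal(T2) -> count=3 queue=[] holders={none}
Step 11: wait(T4) -> count=2 queue=[] holders={T4}
Step 12: wait(T1) -> count=1 queue=[] holders={T1,T4}
Step 13: wait(T2) -> count=0 queue=[] holders={T1,T2,T4}
Step 14: wait(T3) -> count=0 queue=[T3] holders={T1,T2,T4}
Step 15: signal(T1) -> count=0 queue=[] holders={T2,T3,T4}
Step 16: signal(T2) -> count=1 queue=[] holders={T3,T4}
Step 17: wait(T5) -> count=0 queue=[] holders={T3,T4,T5}
Step 18: signal(T3) -> count=1 queue=[] holders={T4,T5}
Step 19: signal(T4) -> count=2 queue=[] holders={T5}
Step 20: wait(T4) -> count=1 queue=[] holders={T4,T5}
Final holders: T4,T5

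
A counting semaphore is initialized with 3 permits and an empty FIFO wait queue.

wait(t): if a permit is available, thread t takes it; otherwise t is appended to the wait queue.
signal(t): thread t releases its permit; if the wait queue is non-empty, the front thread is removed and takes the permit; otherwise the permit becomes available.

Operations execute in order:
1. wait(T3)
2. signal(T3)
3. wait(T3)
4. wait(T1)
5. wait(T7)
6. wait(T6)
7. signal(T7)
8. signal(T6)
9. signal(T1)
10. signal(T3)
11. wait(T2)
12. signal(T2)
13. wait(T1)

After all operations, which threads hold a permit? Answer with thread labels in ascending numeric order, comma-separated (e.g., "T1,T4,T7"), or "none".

Answer: T1

Derivation:
Step 1: wait(T3) -> count=2 queue=[] holders={T3}
Step 2: signal(T3) -> count=3 queue=[] holders={none}
Step 3: wait(T3) -> count=2 queue=[] holders={T3}
Step 4: wait(T1) -> count=1 queue=[] holders={T1,T3}
Step 5: wait(T7) -> count=0 queue=[] holders={T1,T3,T7}
Step 6: wait(T6) -> count=0 queue=[T6] holders={T1,T3,T7}
Step 7: signal(T7) -> count=0 queue=[] holders={T1,T3,T6}
Step 8: signal(T6) -> count=1 queue=[] holders={T1,T3}
Step 9: signal(T1) -> count=2 queue=[] holders={T3}
Step 10: signal(T3) -> count=3 queue=[] holders={none}
Step 11: wait(T2) -> count=2 queue=[] holders={T2}
Step 12: signal(T2) -> count=3 queue=[] holders={none}
Step 13: wait(T1) -> count=2 queue=[] holders={T1}
Final holders: T1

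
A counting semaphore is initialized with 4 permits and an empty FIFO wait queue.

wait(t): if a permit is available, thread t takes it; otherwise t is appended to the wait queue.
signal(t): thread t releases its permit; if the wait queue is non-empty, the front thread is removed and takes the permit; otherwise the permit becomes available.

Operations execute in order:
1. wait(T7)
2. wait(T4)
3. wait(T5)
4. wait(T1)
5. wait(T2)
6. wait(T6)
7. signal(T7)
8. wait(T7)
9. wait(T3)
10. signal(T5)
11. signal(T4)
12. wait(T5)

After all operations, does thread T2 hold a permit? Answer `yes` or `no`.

Answer: yes

Derivation:
Step 1: wait(T7) -> count=3 queue=[] holders={T7}
Step 2: wait(T4) -> count=2 queue=[] holders={T4,T7}
Step 3: wait(T5) -> count=1 queue=[] holders={T4,T5,T7}
Step 4: wait(T1) -> count=0 queue=[] holders={T1,T4,T5,T7}
Step 5: wait(T2) -> count=0 queue=[T2] holders={T1,T4,T5,T7}
Step 6: wait(T6) -> count=0 queue=[T2,T6] holders={T1,T4,T5,T7}
Step 7: signal(T7) -> count=0 queue=[T6] holders={T1,T2,T4,T5}
Step 8: wait(T7) -> count=0 queue=[T6,T7] holders={T1,T2,T4,T5}
Step 9: wait(T3) -> count=0 queue=[T6,T7,T3] holders={T1,T2,T4,T5}
Step 10: signal(T5) -> count=0 queue=[T7,T3] holders={T1,T2,T4,T6}
Step 11: signal(T4) -> count=0 queue=[T3] holders={T1,T2,T6,T7}
Step 12: wait(T5) -> count=0 queue=[T3,T5] holders={T1,T2,T6,T7}
Final holders: {T1,T2,T6,T7} -> T2 in holders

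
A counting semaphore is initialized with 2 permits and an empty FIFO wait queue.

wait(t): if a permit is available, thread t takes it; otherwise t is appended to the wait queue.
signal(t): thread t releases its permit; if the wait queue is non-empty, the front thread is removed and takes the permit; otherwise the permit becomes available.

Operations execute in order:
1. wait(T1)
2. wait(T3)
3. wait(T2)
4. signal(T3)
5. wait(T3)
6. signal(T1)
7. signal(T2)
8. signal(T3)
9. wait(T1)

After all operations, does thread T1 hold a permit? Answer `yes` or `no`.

Answer: yes

Derivation:
Step 1: wait(T1) -> count=1 queue=[] holders={T1}
Step 2: wait(T3) -> count=0 queue=[] holders={T1,T3}
Step 3: wait(T2) -> count=0 queue=[T2] holders={T1,T3}
Step 4: signal(T3) -> count=0 queue=[] holders={T1,T2}
Step 5: wait(T3) -> count=0 queue=[T3] holders={T1,T2}
Step 6: signal(T1) -> count=0 queue=[] holders={T2,T3}
Step 7: signal(T2) -> count=1 queue=[] holders={T3}
Step 8: signal(T3) -> count=2 queue=[] holders={none}
Step 9: wait(T1) -> count=1 queue=[] holders={T1}
Final holders: {T1} -> T1 in holders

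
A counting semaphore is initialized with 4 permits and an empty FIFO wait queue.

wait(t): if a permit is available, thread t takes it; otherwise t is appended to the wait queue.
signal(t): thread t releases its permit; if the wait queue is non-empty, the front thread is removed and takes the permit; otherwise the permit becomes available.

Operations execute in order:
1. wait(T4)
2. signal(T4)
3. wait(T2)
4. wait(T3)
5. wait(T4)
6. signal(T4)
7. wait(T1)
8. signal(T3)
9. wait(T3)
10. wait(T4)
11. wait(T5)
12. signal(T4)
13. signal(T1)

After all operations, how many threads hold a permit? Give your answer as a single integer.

Step 1: wait(T4) -> count=3 queue=[] holders={T4}
Step 2: signal(T4) -> count=4 queue=[] holders={none}
Step 3: wait(T2) -> count=3 queue=[] holders={T2}
Step 4: wait(T3) -> count=2 queue=[] holders={T2,T3}
Step 5: wait(T4) -> count=1 queue=[] holders={T2,T3,T4}
Step 6: signal(T4) -> count=2 queue=[] holders={T2,T3}
Step 7: wait(T1) -> count=1 queue=[] holders={T1,T2,T3}
Step 8: signal(T3) -> count=2 queue=[] holders={T1,T2}
Step 9: wait(T3) -> count=1 queue=[] holders={T1,T2,T3}
Step 10: wait(T4) -> count=0 queue=[] holders={T1,T2,T3,T4}
Step 11: wait(T5) -> count=0 queue=[T5] holders={T1,T2,T3,T4}
Step 12: signal(T4) -> count=0 queue=[] holders={T1,T2,T3,T5}
Step 13: signal(T1) -> count=1 queue=[] holders={T2,T3,T5}
Final holders: {T2,T3,T5} -> 3 thread(s)

Answer: 3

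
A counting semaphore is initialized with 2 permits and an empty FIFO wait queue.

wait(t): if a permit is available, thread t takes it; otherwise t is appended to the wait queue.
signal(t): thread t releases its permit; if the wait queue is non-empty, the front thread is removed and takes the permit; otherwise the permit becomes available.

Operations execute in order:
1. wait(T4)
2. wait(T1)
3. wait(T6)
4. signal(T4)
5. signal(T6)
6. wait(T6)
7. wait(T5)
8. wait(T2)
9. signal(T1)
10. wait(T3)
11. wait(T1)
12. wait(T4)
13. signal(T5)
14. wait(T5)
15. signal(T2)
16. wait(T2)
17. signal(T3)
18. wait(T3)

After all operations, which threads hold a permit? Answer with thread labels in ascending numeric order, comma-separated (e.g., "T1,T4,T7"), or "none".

Step 1: wait(T4) -> count=1 queue=[] holders={T4}
Step 2: wait(T1) -> count=0 queue=[] holders={T1,T4}
Step 3: wait(T6) -> count=0 queue=[T6] holders={T1,T4}
Step 4: signal(T4) -> count=0 queue=[] holders={T1,T6}
Step 5: signal(T6) -> count=1 queue=[] holders={T1}
Step 6: wait(T6) -> count=0 queue=[] holders={T1,T6}
Step 7: wait(T5) -> count=0 queue=[T5] holders={T1,T6}
Step 8: wait(T2) -> count=0 queue=[T5,T2] holders={T1,T6}
Step 9: signal(T1) -> count=0 queue=[T2] holders={T5,T6}
Step 10: wait(T3) -> count=0 queue=[T2,T3] holders={T5,T6}
Step 11: wait(T1) -> count=0 queue=[T2,T3,T1] holders={T5,T6}
Step 12: wait(T4) -> count=0 queue=[T2,T3,T1,T4] holders={T5,T6}
Step 13: signal(T5) -> count=0 queue=[T3,T1,T4] holders={T2,T6}
Step 14: wait(T5) -> count=0 queue=[T3,T1,T4,T5] holders={T2,T6}
Step 15: signal(T2) -> count=0 queue=[T1,T4,T5] holders={T3,T6}
Step 16: wait(T2) -> count=0 queue=[T1,T4,T5,T2] holders={T3,T6}
Step 17: signal(T3) -> count=0 queue=[T4,T5,T2] holders={T1,T6}
Step 18: wait(T3) -> count=0 queue=[T4,T5,T2,T3] holders={T1,T6}
Final holders: T1,T6

Answer: T1,T6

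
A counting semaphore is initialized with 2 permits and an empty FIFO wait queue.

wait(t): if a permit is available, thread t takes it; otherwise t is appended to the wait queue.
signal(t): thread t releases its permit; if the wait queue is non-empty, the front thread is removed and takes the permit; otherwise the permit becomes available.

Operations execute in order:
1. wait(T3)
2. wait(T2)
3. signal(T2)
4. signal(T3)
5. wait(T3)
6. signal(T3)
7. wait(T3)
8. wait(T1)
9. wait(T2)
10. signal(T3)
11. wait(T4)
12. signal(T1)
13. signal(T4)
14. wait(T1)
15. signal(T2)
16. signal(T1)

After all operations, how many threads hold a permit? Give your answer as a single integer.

Step 1: wait(T3) -> count=1 queue=[] holders={T3}
Step 2: wait(T2) -> count=0 queue=[] holders={T2,T3}
Step 3: signal(T2) -> count=1 queue=[] holders={T3}
Step 4: signal(T3) -> count=2 queue=[] holders={none}
Step 5: wait(T3) -> count=1 queue=[] holders={T3}
Step 6: signal(T3) -> count=2 queue=[] holders={none}
Step 7: wait(T3) -> count=1 queue=[] holders={T3}
Step 8: wait(T1) -> count=0 queue=[] holders={T1,T3}
Step 9: wait(T2) -> count=0 queue=[T2] holders={T1,T3}
Step 10: signal(T3) -> count=0 queue=[] holders={T1,T2}
Step 11: wait(T4) -> count=0 queue=[T4] holders={T1,T2}
Step 12: signal(T1) -> count=0 queue=[] holders={T2,T4}
Step 13: signal(T4) -> count=1 queue=[] holders={T2}
Step 14: wait(T1) -> count=0 queue=[] holders={T1,T2}
Step 15: signal(T2) -> count=1 queue=[] holders={T1}
Step 16: signal(T1) -> count=2 queue=[] holders={none}
Final holders: {none} -> 0 thread(s)

Answer: 0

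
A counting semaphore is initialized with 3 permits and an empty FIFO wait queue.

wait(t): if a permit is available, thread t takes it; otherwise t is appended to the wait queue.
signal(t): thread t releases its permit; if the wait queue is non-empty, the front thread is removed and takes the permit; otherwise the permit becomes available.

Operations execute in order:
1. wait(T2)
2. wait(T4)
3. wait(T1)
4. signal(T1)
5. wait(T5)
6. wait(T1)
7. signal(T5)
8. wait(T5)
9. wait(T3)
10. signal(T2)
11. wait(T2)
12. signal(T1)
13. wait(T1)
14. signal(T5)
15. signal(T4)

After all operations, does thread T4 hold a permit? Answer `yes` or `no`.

Answer: no

Derivation:
Step 1: wait(T2) -> count=2 queue=[] holders={T2}
Step 2: wait(T4) -> count=1 queue=[] holders={T2,T4}
Step 3: wait(T1) -> count=0 queue=[] holders={T1,T2,T4}
Step 4: signal(T1) -> count=1 queue=[] holders={T2,T4}
Step 5: wait(T5) -> count=0 queue=[] holders={T2,T4,T5}
Step 6: wait(T1) -> count=0 queue=[T1] holders={T2,T4,T5}
Step 7: signal(T5) -> count=0 queue=[] holders={T1,T2,T4}
Step 8: wait(T5) -> count=0 queue=[T5] holders={T1,T2,T4}
Step 9: wait(T3) -> count=0 queue=[T5,T3] holders={T1,T2,T4}
Step 10: signal(T2) -> count=0 queue=[T3] holders={T1,T4,T5}
Step 11: wait(T2) -> count=0 queue=[T3,T2] holders={T1,T4,T5}
Step 12: signal(T1) -> count=0 queue=[T2] holders={T3,T4,T5}
Step 13: wait(T1) -> count=0 queue=[T2,T1] holders={T3,T4,T5}
Step 14: signal(T5) -> count=0 queue=[T1] holders={T2,T3,T4}
Step 15: signal(T4) -> count=0 queue=[] holders={T1,T2,T3}
Final holders: {T1,T2,T3} -> T4 not in holders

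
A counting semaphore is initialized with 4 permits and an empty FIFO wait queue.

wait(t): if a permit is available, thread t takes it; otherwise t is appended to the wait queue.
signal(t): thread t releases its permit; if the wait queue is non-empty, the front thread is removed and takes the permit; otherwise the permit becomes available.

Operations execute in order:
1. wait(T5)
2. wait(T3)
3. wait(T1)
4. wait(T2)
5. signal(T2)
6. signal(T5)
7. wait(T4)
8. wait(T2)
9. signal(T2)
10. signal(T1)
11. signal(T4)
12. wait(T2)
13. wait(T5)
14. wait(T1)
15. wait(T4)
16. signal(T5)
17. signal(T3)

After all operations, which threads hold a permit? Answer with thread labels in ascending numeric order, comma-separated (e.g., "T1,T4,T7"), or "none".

Step 1: wait(T5) -> count=3 queue=[] holders={T5}
Step 2: wait(T3) -> count=2 queue=[] holders={T3,T5}
Step 3: wait(T1) -> count=1 queue=[] holders={T1,T3,T5}
Step 4: wait(T2) -> count=0 queue=[] holders={T1,T2,T3,T5}
Step 5: signal(T2) -> count=1 queue=[] holders={T1,T3,T5}
Step 6: signal(T5) -> count=2 queue=[] holders={T1,T3}
Step 7: wait(T4) -> count=1 queue=[] holders={T1,T3,T4}
Step 8: wait(T2) -> count=0 queue=[] holders={T1,T2,T3,T4}
Step 9: signal(T2) -> count=1 queue=[] holders={T1,T3,T4}
Step 10: signal(T1) -> count=2 queue=[] holders={T3,T4}
Step 11: signal(T4) -> count=3 queue=[] holders={T3}
Step 12: wait(T2) -> count=2 queue=[] holders={T2,T3}
Step 13: wait(T5) -> count=1 queue=[] holders={T2,T3,T5}
Step 14: wait(T1) -> count=0 queue=[] holders={T1,T2,T3,T5}
Step 15: wait(T4) -> count=0 queue=[T4] holders={T1,T2,T3,T5}
Step 16: signal(T5) -> count=0 queue=[] holders={T1,T2,T3,T4}
Step 17: signal(T3) -> count=1 queue=[] holders={T1,T2,T4}
Final holders: T1,T2,T4

Answer: T1,T2,T4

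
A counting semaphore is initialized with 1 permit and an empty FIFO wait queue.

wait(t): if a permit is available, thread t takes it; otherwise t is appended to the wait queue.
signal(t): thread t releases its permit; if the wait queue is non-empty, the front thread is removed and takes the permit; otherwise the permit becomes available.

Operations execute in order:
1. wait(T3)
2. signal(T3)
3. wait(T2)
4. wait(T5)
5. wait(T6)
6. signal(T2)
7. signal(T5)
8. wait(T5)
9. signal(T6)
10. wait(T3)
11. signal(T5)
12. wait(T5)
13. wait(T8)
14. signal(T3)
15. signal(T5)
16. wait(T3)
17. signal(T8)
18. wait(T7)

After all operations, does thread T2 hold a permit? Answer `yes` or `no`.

Step 1: wait(T3) -> count=0 queue=[] holders={T3}
Step 2: signal(T3) -> count=1 queue=[] holders={none}
Step 3: wait(T2) -> count=0 queue=[] holders={T2}
Step 4: wait(T5) -> count=0 queue=[T5] holders={T2}
Step 5: wait(T6) -> count=0 queue=[T5,T6] holders={T2}
Step 6: signal(T2) -> count=0 queue=[T6] holders={T5}
Step 7: signal(T5) -> count=0 queue=[] holders={T6}
Step 8: wait(T5) -> count=0 queue=[T5] holders={T6}
Step 9: signal(T6) -> count=0 queue=[] holders={T5}
Step 10: wait(T3) -> count=0 queue=[T3] holders={T5}
Step 11: signal(T5) -> count=0 queue=[] holders={T3}
Step 12: wait(T5) -> count=0 queue=[T5] holders={T3}
Step 13: wait(T8) -> count=0 queue=[T5,T8] holders={T3}
Step 14: signal(T3) -> count=0 queue=[T8] holders={T5}
Step 15: signal(T5) -> count=0 queue=[] holders={T8}
Step 16: wait(T3) -> count=0 queue=[T3] holders={T8}
Step 17: signal(T8) -> count=0 queue=[] holders={T3}
Step 18: wait(T7) -> count=0 queue=[T7] holders={T3}
Final holders: {T3} -> T2 not in holders

Answer: no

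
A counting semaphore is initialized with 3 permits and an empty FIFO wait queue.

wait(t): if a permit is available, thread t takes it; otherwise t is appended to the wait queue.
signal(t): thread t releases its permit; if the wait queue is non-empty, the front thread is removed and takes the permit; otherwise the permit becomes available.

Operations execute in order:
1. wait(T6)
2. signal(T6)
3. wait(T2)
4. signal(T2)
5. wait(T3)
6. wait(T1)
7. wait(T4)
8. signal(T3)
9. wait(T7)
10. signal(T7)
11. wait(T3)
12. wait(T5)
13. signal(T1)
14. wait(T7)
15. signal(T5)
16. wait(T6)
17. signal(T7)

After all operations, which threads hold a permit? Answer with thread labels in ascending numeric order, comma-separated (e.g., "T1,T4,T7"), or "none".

Answer: T3,T4,T6

Derivation:
Step 1: wait(T6) -> count=2 queue=[] holders={T6}
Step 2: signal(T6) -> count=3 queue=[] holders={none}
Step 3: wait(T2) -> count=2 queue=[] holders={T2}
Step 4: signal(T2) -> count=3 queue=[] holders={none}
Step 5: wait(T3) -> count=2 queue=[] holders={T3}
Step 6: wait(T1) -> count=1 queue=[] holders={T1,T3}
Step 7: wait(T4) -> count=0 queue=[] holders={T1,T3,T4}
Step 8: signal(T3) -> count=1 queue=[] holders={T1,T4}
Step 9: wait(T7) -> count=0 queue=[] holders={T1,T4,T7}
Step 10: signal(T7) -> count=1 queue=[] holders={T1,T4}
Step 11: wait(T3) -> count=0 queue=[] holders={T1,T3,T4}
Step 12: wait(T5) -> count=0 queue=[T5] holders={T1,T3,T4}
Step 13: signal(T1) -> count=0 queue=[] holders={T3,T4,T5}
Step 14: wait(T7) -> count=0 queue=[T7] holders={T3,T4,T5}
Step 15: signal(T5) -> count=0 queue=[] holders={T3,T4,T7}
Step 16: wait(T6) -> count=0 queue=[T6] holders={T3,T4,T7}
Step 17: signal(T7) -> count=0 queue=[] holders={T3,T4,T6}
Final holders: T3,T4,T6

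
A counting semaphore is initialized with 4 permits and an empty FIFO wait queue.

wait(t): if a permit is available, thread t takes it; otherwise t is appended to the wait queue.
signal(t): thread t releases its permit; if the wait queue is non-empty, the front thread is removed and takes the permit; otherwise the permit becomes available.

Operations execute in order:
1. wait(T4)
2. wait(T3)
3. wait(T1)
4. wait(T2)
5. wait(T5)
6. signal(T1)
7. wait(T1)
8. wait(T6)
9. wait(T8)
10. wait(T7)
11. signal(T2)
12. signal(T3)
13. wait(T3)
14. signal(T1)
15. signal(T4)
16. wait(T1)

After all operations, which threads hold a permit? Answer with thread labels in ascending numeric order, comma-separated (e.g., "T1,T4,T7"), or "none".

Step 1: wait(T4) -> count=3 queue=[] holders={T4}
Step 2: wait(T3) -> count=2 queue=[] holders={T3,T4}
Step 3: wait(T1) -> count=1 queue=[] holders={T1,T3,T4}
Step 4: wait(T2) -> count=0 queue=[] holders={T1,T2,T3,T4}
Step 5: wait(T5) -> count=0 queue=[T5] holders={T1,T2,T3,T4}
Step 6: signal(T1) -> count=0 queue=[] holders={T2,T3,T4,T5}
Step 7: wait(T1) -> count=0 queue=[T1] holders={T2,T3,T4,T5}
Step 8: wait(T6) -> count=0 queue=[T1,T6] holders={T2,T3,T4,T5}
Step 9: wait(T8) -> count=0 queue=[T1,T6,T8] holders={T2,T3,T4,T5}
Step 10: wait(T7) -> count=0 queue=[T1,T6,T8,T7] holders={T2,T3,T4,T5}
Step 11: signal(T2) -> count=0 queue=[T6,T8,T7] holders={T1,T3,T4,T5}
Step 12: signal(T3) -> count=0 queue=[T8,T7] holders={T1,T4,T5,T6}
Step 13: wait(T3) -> count=0 queue=[T8,T7,T3] holders={T1,T4,T5,T6}
Step 14: signal(T1) -> count=0 queue=[T7,T3] holders={T4,T5,T6,T8}
Step 15: signal(T4) -> count=0 queue=[T3] holders={T5,T6,T7,T8}
Step 16: wait(T1) -> count=0 queue=[T3,T1] holders={T5,T6,T7,T8}
Final holders: T5,T6,T7,T8

Answer: T5,T6,T7,T8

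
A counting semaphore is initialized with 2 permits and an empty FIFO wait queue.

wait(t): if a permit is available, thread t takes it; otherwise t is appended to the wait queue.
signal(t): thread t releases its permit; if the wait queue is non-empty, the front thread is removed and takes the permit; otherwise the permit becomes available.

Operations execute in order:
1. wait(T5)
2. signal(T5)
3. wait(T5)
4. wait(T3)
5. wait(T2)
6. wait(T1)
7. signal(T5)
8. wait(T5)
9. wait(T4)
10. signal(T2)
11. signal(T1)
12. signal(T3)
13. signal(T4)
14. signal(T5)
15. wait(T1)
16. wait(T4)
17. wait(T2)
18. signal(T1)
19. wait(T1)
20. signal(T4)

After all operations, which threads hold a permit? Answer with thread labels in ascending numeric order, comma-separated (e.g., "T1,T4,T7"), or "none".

Step 1: wait(T5) -> count=1 queue=[] holders={T5}
Step 2: signal(T5) -> count=2 queue=[] holders={none}
Step 3: wait(T5) -> count=1 queue=[] holders={T5}
Step 4: wait(T3) -> count=0 queue=[] holders={T3,T5}
Step 5: wait(T2) -> count=0 queue=[T2] holders={T3,T5}
Step 6: wait(T1) -> count=0 queue=[T2,T1] holders={T3,T5}
Step 7: signal(T5) -> count=0 queue=[T1] holders={T2,T3}
Step 8: wait(T5) -> count=0 queue=[T1,T5] holders={T2,T3}
Step 9: wait(T4) -> count=0 queue=[T1,T5,T4] holders={T2,T3}
Step 10: signal(T2) -> count=0 queue=[T5,T4] holders={T1,T3}
Step 11: signal(T1) -> count=0 queue=[T4] holders={T3,T5}
Step 12: signal(T3) -> count=0 queue=[] holders={T4,T5}
Step 13: signal(T4) -> count=1 queue=[] holders={T5}
Step 14: signal(T5) -> count=2 queue=[] holders={none}
Step 15: wait(T1) -> count=1 queue=[] holders={T1}
Step 16: wait(T4) -> count=0 queue=[] holders={T1,T4}
Step 17: wait(T2) -> count=0 queue=[T2] holders={T1,T4}
Step 18: signal(T1) -> count=0 queue=[] holders={T2,T4}
Step 19: wait(T1) -> count=0 queue=[T1] holders={T2,T4}
Step 20: signal(T4) -> count=0 queue=[] holders={T1,T2}
Final holders: T1,T2

Answer: T1,T2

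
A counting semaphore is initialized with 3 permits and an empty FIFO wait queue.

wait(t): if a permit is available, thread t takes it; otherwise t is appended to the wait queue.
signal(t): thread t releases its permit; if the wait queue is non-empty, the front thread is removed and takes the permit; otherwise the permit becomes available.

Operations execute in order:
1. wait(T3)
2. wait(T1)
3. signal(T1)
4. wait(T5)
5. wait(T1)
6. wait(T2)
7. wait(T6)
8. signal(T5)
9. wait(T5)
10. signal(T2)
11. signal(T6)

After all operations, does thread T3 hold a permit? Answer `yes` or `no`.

Answer: yes

Derivation:
Step 1: wait(T3) -> count=2 queue=[] holders={T3}
Step 2: wait(T1) -> count=1 queue=[] holders={T1,T3}
Step 3: signal(T1) -> count=2 queue=[] holders={T3}
Step 4: wait(T5) -> count=1 queue=[] holders={T3,T5}
Step 5: wait(T1) -> count=0 queue=[] holders={T1,T3,T5}
Step 6: wait(T2) -> count=0 queue=[T2] holders={T1,T3,T5}
Step 7: wait(T6) -> count=0 queue=[T2,T6] holders={T1,T3,T5}
Step 8: signal(T5) -> count=0 queue=[T6] holders={T1,T2,T3}
Step 9: wait(T5) -> count=0 queue=[T6,T5] holders={T1,T2,T3}
Step 10: signal(T2) -> count=0 queue=[T5] holders={T1,T3,T6}
Step 11: signal(T6) -> count=0 queue=[] holders={T1,T3,T5}
Final holders: {T1,T3,T5} -> T3 in holders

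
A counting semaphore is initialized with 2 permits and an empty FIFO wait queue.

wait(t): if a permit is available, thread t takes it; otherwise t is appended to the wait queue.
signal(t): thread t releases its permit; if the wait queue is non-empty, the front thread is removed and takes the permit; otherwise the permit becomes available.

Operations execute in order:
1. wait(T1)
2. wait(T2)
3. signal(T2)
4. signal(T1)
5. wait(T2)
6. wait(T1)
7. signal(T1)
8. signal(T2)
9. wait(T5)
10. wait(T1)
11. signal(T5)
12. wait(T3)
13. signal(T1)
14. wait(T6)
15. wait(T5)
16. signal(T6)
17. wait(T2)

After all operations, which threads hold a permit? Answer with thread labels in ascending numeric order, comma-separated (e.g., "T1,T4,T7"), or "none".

Step 1: wait(T1) -> count=1 queue=[] holders={T1}
Step 2: wait(T2) -> count=0 queue=[] holders={T1,T2}
Step 3: signal(T2) -> count=1 queue=[] holders={T1}
Step 4: signal(T1) -> count=2 queue=[] holders={none}
Step 5: wait(T2) -> count=1 queue=[] holders={T2}
Step 6: wait(T1) -> count=0 queue=[] holders={T1,T2}
Step 7: signal(T1) -> count=1 queue=[] holders={T2}
Step 8: signal(T2) -> count=2 queue=[] holders={none}
Step 9: wait(T5) -> count=1 queue=[] holders={T5}
Step 10: wait(T1) -> count=0 queue=[] holders={T1,T5}
Step 11: signal(T5) -> count=1 queue=[] holders={T1}
Step 12: wait(T3) -> count=0 queue=[] holders={T1,T3}
Step 13: signal(T1) -> count=1 queue=[] holders={T3}
Step 14: wait(T6) -> count=0 queue=[] holders={T3,T6}
Step 15: wait(T5) -> count=0 queue=[T5] holders={T3,T6}
Step 16: signal(T6) -> count=0 queue=[] holders={T3,T5}
Step 17: wait(T2) -> count=0 queue=[T2] holders={T3,T5}
Final holders: T3,T5

Answer: T3,T5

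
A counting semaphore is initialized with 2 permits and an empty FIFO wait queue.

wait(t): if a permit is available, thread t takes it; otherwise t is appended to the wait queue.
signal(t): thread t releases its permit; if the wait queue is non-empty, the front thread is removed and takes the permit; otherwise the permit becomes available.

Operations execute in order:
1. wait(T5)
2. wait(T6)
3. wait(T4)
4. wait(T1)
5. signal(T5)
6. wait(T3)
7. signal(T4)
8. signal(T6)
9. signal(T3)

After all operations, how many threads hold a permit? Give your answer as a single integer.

Answer: 1

Derivation:
Step 1: wait(T5) -> count=1 queue=[] holders={T5}
Step 2: wait(T6) -> count=0 queue=[] holders={T5,T6}
Step 3: wait(T4) -> count=0 queue=[T4] holders={T5,T6}
Step 4: wait(T1) -> count=0 queue=[T4,T1] holders={T5,T6}
Step 5: signal(T5) -> count=0 queue=[T1] holders={T4,T6}
Step 6: wait(T3) -> count=0 queue=[T1,T3] holders={T4,T6}
Step 7: signal(T4) -> count=0 queue=[T3] holders={T1,T6}
Step 8: signal(T6) -> count=0 queue=[] holders={T1,T3}
Step 9: signal(T3) -> count=1 queue=[] holders={T1}
Final holders: {T1} -> 1 thread(s)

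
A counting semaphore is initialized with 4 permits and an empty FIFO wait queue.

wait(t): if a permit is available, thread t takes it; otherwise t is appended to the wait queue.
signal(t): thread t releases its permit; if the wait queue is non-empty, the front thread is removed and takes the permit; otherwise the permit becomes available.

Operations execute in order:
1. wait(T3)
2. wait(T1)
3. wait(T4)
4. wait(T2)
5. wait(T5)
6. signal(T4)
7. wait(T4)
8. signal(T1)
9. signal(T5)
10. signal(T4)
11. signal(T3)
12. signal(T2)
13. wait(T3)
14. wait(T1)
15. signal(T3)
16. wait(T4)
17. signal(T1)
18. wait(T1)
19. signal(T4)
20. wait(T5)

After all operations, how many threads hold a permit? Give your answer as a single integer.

Step 1: wait(T3) -> count=3 queue=[] holders={T3}
Step 2: wait(T1) -> count=2 queue=[] holders={T1,T3}
Step 3: wait(T4) -> count=1 queue=[] holders={T1,T3,T4}
Step 4: wait(T2) -> count=0 queue=[] holders={T1,T2,T3,T4}
Step 5: wait(T5) -> count=0 queue=[T5] holders={T1,T2,T3,T4}
Step 6: signal(T4) -> count=0 queue=[] holders={T1,T2,T3,T5}
Step 7: wait(T4) -> count=0 queue=[T4] holders={T1,T2,T3,T5}
Step 8: signal(T1) -> count=0 queue=[] holders={T2,T3,T4,T5}
Step 9: signal(T5) -> count=1 queue=[] holders={T2,T3,T4}
Step 10: signal(T4) -> count=2 queue=[] holders={T2,T3}
Step 11: signal(T3) -> count=3 queue=[] holders={T2}
Step 12: signal(T2) -> count=4 queue=[] holders={none}
Step 13: wait(T3) -> count=3 queue=[] holders={T3}
Step 14: wait(T1) -> count=2 queue=[] holders={T1,T3}
Step 15: signal(T3) -> count=3 queue=[] holders={T1}
Step 16: wait(T4) -> count=2 queue=[] holders={T1,T4}
Step 17: signal(T1) -> count=3 queue=[] holders={T4}
Step 18: wait(T1) -> count=2 queue=[] holders={T1,T4}
Step 19: signal(T4) -> count=3 queue=[] holders={T1}
Step 20: wait(T5) -> count=2 queue=[] holders={T1,T5}
Final holders: {T1,T5} -> 2 thread(s)

Answer: 2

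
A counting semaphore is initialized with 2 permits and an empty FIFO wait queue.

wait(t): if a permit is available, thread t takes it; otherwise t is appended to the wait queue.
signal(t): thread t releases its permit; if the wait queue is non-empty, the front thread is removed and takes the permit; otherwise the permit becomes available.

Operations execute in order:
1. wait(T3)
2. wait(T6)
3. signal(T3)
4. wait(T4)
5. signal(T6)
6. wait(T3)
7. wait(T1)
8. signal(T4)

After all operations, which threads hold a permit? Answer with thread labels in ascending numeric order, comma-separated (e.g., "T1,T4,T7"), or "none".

Step 1: wait(T3) -> count=1 queue=[] holders={T3}
Step 2: wait(T6) -> count=0 queue=[] holders={T3,T6}
Step 3: signal(T3) -> count=1 queue=[] holders={T6}
Step 4: wait(T4) -> count=0 queue=[] holders={T4,T6}
Step 5: signal(T6) -> count=1 queue=[] holders={T4}
Step 6: wait(T3) -> count=0 queue=[] holders={T3,T4}
Step 7: wait(T1) -> count=0 queue=[T1] holders={T3,T4}
Step 8: signal(T4) -> count=0 queue=[] holders={T1,T3}
Final holders: T1,T3

Answer: T1,T3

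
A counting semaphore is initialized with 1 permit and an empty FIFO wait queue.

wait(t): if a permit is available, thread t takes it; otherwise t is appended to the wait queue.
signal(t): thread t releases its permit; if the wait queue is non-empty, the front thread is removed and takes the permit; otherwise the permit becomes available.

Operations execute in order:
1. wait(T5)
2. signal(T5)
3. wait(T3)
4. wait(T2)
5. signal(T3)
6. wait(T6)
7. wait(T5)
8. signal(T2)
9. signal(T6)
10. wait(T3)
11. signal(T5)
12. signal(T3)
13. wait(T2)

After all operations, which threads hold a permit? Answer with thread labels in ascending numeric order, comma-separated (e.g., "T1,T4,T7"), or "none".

Answer: T2

Derivation:
Step 1: wait(T5) -> count=0 queue=[] holders={T5}
Step 2: signal(T5) -> count=1 queue=[] holders={none}
Step 3: wait(T3) -> count=0 queue=[] holders={T3}
Step 4: wait(T2) -> count=0 queue=[T2] holders={T3}
Step 5: signal(T3) -> count=0 queue=[] holders={T2}
Step 6: wait(T6) -> count=0 queue=[T6] holders={T2}
Step 7: wait(T5) -> count=0 queue=[T6,T5] holders={T2}
Step 8: signal(T2) -> count=0 queue=[T5] holders={T6}
Step 9: signal(T6) -> count=0 queue=[] holders={T5}
Step 10: wait(T3) -> count=0 queue=[T3] holders={T5}
Step 11: signal(T5) -> count=0 queue=[] holders={T3}
Step 12: signal(T3) -> count=1 queue=[] holders={none}
Step 13: wait(T2) -> count=0 queue=[] holders={T2}
Final holders: T2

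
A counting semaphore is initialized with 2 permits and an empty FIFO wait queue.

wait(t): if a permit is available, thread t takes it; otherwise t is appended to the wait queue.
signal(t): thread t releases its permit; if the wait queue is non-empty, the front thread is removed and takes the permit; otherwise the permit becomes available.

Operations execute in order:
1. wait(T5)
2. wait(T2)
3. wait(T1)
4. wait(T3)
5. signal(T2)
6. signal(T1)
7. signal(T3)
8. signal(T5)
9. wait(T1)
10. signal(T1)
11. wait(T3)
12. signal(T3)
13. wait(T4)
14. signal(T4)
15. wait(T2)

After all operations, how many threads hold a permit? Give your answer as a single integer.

Step 1: wait(T5) -> count=1 queue=[] holders={T5}
Step 2: wait(T2) -> count=0 queue=[] holders={T2,T5}
Step 3: wait(T1) -> count=0 queue=[T1] holders={T2,T5}
Step 4: wait(T3) -> count=0 queue=[T1,T3] holders={T2,T5}
Step 5: signal(T2) -> count=0 queue=[T3] holders={T1,T5}
Step 6: signal(T1) -> count=0 queue=[] holders={T3,T5}
Step 7: signal(T3) -> count=1 queue=[] holders={T5}
Step 8: signal(T5) -> count=2 queue=[] holders={none}
Step 9: wait(T1) -> count=1 queue=[] holders={T1}
Step 10: signal(T1) -> count=2 queue=[] holders={none}
Step 11: wait(T3) -> count=1 queue=[] holders={T3}
Step 12: signal(T3) -> count=2 queue=[] holders={none}
Step 13: wait(T4) -> count=1 queue=[] holders={T4}
Step 14: signal(T4) -> count=2 queue=[] holders={none}
Step 15: wait(T2) -> count=1 queue=[] holders={T2}
Final holders: {T2} -> 1 thread(s)

Answer: 1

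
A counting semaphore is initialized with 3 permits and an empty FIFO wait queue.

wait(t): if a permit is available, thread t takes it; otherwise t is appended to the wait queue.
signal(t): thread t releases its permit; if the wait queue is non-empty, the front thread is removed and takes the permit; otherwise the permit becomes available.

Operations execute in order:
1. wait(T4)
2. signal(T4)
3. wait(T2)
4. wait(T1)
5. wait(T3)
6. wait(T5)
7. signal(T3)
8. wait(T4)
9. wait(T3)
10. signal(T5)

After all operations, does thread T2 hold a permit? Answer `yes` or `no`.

Answer: yes

Derivation:
Step 1: wait(T4) -> count=2 queue=[] holders={T4}
Step 2: signal(T4) -> count=3 queue=[] holders={none}
Step 3: wait(T2) -> count=2 queue=[] holders={T2}
Step 4: wait(T1) -> count=1 queue=[] holders={T1,T2}
Step 5: wait(T3) -> count=0 queue=[] holders={T1,T2,T3}
Step 6: wait(T5) -> count=0 queue=[T5] holders={T1,T2,T3}
Step 7: signal(T3) -> count=0 queue=[] holders={T1,T2,T5}
Step 8: wait(T4) -> count=0 queue=[T4] holders={T1,T2,T5}
Step 9: wait(T3) -> count=0 queue=[T4,T3] holders={T1,T2,T5}
Step 10: signal(T5) -> count=0 queue=[T3] holders={T1,T2,T4}
Final holders: {T1,T2,T4} -> T2 in holders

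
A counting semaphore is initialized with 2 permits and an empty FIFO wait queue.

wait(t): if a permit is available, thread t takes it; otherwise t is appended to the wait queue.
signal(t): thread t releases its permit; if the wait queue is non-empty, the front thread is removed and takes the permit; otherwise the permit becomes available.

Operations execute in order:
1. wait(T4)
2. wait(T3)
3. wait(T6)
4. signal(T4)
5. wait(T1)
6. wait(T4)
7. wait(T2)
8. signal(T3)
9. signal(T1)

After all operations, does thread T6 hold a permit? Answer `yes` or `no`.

Answer: yes

Derivation:
Step 1: wait(T4) -> count=1 queue=[] holders={T4}
Step 2: wait(T3) -> count=0 queue=[] holders={T3,T4}
Step 3: wait(T6) -> count=0 queue=[T6] holders={T3,T4}
Step 4: signal(T4) -> count=0 queue=[] holders={T3,T6}
Step 5: wait(T1) -> count=0 queue=[T1] holders={T3,T6}
Step 6: wait(T4) -> count=0 queue=[T1,T4] holders={T3,T6}
Step 7: wait(T2) -> count=0 queue=[T1,T4,T2] holders={T3,T6}
Step 8: signal(T3) -> count=0 queue=[T4,T2] holders={T1,T6}
Step 9: signal(T1) -> count=0 queue=[T2] holders={T4,T6}
Final holders: {T4,T6} -> T6 in holders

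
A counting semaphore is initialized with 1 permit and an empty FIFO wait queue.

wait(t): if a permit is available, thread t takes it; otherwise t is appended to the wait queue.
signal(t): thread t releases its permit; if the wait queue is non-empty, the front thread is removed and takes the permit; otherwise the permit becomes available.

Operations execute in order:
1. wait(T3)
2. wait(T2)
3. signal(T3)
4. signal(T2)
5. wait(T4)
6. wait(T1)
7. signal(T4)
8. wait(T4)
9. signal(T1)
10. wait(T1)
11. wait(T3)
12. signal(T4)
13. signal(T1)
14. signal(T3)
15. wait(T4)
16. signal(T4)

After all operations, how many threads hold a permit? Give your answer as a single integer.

Answer: 0

Derivation:
Step 1: wait(T3) -> count=0 queue=[] holders={T3}
Step 2: wait(T2) -> count=0 queue=[T2] holders={T3}
Step 3: signal(T3) -> count=0 queue=[] holders={T2}
Step 4: signal(T2) -> count=1 queue=[] holders={none}
Step 5: wait(T4) -> count=0 queue=[] holders={T4}
Step 6: wait(T1) -> count=0 queue=[T1] holders={T4}
Step 7: signal(T4) -> count=0 queue=[] holders={T1}
Step 8: wait(T4) -> count=0 queue=[T4] holders={T1}
Step 9: signal(T1) -> count=0 queue=[] holders={T4}
Step 10: wait(T1) -> count=0 queue=[T1] holders={T4}
Step 11: wait(T3) -> count=0 queue=[T1,T3] holders={T4}
Step 12: signal(T4) -> count=0 queue=[T3] holders={T1}
Step 13: signal(T1) -> count=0 queue=[] holders={T3}
Step 14: signal(T3) -> count=1 queue=[] holders={none}
Step 15: wait(T4) -> count=0 queue=[] holders={T4}
Step 16: signal(T4) -> count=1 queue=[] holders={none}
Final holders: {none} -> 0 thread(s)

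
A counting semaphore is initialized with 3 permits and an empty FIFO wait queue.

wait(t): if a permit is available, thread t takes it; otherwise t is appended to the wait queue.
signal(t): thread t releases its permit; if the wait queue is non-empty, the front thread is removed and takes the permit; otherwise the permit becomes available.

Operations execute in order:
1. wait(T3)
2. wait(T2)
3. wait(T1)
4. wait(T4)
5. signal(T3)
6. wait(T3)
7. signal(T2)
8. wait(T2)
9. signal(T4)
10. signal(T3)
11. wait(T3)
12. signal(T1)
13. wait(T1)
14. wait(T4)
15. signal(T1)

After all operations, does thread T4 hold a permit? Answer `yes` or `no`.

Step 1: wait(T3) -> count=2 queue=[] holders={T3}
Step 2: wait(T2) -> count=1 queue=[] holders={T2,T3}
Step 3: wait(T1) -> count=0 queue=[] holders={T1,T2,T3}
Step 4: wait(T4) -> count=0 queue=[T4] holders={T1,T2,T3}
Step 5: signal(T3) -> count=0 queue=[] holders={T1,T2,T4}
Step 6: wait(T3) -> count=0 queue=[T3] holders={T1,T2,T4}
Step 7: signal(T2) -> count=0 queue=[] holders={T1,T3,T4}
Step 8: wait(T2) -> count=0 queue=[T2] holders={T1,T3,T4}
Step 9: signal(T4) -> count=0 queue=[] holders={T1,T2,T3}
Step 10: signal(T3) -> count=1 queue=[] holders={T1,T2}
Step 11: wait(T3) -> count=0 queue=[] holders={T1,T2,T3}
Step 12: signal(T1) -> count=1 queue=[] holders={T2,T3}
Step 13: wait(T1) -> count=0 queue=[] holders={T1,T2,T3}
Step 14: wait(T4) -> count=0 queue=[T4] holders={T1,T2,T3}
Step 15: signal(T1) -> count=0 queue=[] holders={T2,T3,T4}
Final holders: {T2,T3,T4} -> T4 in holders

Answer: yes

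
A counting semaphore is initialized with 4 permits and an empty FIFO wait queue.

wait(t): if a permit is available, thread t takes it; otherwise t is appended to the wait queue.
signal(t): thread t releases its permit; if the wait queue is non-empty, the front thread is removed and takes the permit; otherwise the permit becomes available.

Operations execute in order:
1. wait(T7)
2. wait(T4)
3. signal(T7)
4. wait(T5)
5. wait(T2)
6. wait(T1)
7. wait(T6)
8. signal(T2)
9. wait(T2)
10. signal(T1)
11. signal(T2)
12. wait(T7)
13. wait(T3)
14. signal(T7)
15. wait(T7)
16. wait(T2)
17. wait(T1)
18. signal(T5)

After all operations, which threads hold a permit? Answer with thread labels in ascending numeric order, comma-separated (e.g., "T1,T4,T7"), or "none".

Step 1: wait(T7) -> count=3 queue=[] holders={T7}
Step 2: wait(T4) -> count=2 queue=[] holders={T4,T7}
Step 3: signal(T7) -> count=3 queue=[] holders={T4}
Step 4: wait(T5) -> count=2 queue=[] holders={T4,T5}
Step 5: wait(T2) -> count=1 queue=[] holders={T2,T4,T5}
Step 6: wait(T1) -> count=0 queue=[] holders={T1,T2,T4,T5}
Step 7: wait(T6) -> count=0 queue=[T6] holders={T1,T2,T4,T5}
Step 8: signal(T2) -> count=0 queue=[] holders={T1,T4,T5,T6}
Step 9: wait(T2) -> count=0 queue=[T2] holders={T1,T4,T5,T6}
Step 10: signal(T1) -> count=0 queue=[] holders={T2,T4,T5,T6}
Step 11: signal(T2) -> count=1 queue=[] holders={T4,T5,T6}
Step 12: wait(T7) -> count=0 queue=[] holders={T4,T5,T6,T7}
Step 13: wait(T3) -> count=0 queue=[T3] holders={T4,T5,T6,T7}
Step 14: signal(T7) -> count=0 queue=[] holders={T3,T4,T5,T6}
Step 15: wait(T7) -> count=0 queue=[T7] holders={T3,T4,T5,T6}
Step 16: wait(T2) -> count=0 queue=[T7,T2] holders={T3,T4,T5,T6}
Step 17: wait(T1) -> count=0 queue=[T7,T2,T1] holders={T3,T4,T5,T6}
Step 18: signal(T5) -> count=0 queue=[T2,T1] holders={T3,T4,T6,T7}
Final holders: T3,T4,T6,T7

Answer: T3,T4,T6,T7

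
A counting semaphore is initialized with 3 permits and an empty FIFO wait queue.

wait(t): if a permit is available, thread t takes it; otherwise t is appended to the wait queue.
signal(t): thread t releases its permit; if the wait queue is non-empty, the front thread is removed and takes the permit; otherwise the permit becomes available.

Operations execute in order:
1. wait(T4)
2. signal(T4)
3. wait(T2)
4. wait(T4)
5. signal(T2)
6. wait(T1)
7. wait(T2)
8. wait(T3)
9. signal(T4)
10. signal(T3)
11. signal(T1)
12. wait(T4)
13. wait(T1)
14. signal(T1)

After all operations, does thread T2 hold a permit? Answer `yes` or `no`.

Step 1: wait(T4) -> count=2 queue=[] holders={T4}
Step 2: signal(T4) -> count=3 queue=[] holders={none}
Step 3: wait(T2) -> count=2 queue=[] holders={T2}
Step 4: wait(T4) -> count=1 queue=[] holders={T2,T4}
Step 5: signal(T2) -> count=2 queue=[] holders={T4}
Step 6: wait(T1) -> count=1 queue=[] holders={T1,T4}
Step 7: wait(T2) -> count=0 queue=[] holders={T1,T2,T4}
Step 8: wait(T3) -> count=0 queue=[T3] holders={T1,T2,T4}
Step 9: signal(T4) -> count=0 queue=[] holders={T1,T2,T3}
Step 10: signal(T3) -> count=1 queue=[] holders={T1,T2}
Step 11: signal(T1) -> count=2 queue=[] holders={T2}
Step 12: wait(T4) -> count=1 queue=[] holders={T2,T4}
Step 13: wait(T1) -> count=0 queue=[] holders={T1,T2,T4}
Step 14: signal(T1) -> count=1 queue=[] holders={T2,T4}
Final holders: {T2,T4} -> T2 in holders

Answer: yes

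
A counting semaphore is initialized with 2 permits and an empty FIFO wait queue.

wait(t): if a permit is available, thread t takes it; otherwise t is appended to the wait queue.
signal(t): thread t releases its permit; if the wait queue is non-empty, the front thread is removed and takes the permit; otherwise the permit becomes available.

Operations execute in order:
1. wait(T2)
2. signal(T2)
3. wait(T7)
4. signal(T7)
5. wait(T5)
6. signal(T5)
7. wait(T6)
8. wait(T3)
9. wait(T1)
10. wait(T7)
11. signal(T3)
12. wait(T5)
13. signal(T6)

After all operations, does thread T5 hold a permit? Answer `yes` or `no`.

Answer: no

Derivation:
Step 1: wait(T2) -> count=1 queue=[] holders={T2}
Step 2: signal(T2) -> count=2 queue=[] holders={none}
Step 3: wait(T7) -> count=1 queue=[] holders={T7}
Step 4: signal(T7) -> count=2 queue=[] holders={none}
Step 5: wait(T5) -> count=1 queue=[] holders={T5}
Step 6: signal(T5) -> count=2 queue=[] holders={none}
Step 7: wait(T6) -> count=1 queue=[] holders={T6}
Step 8: wait(T3) -> count=0 queue=[] holders={T3,T6}
Step 9: wait(T1) -> count=0 queue=[T1] holders={T3,T6}
Step 10: wait(T7) -> count=0 queue=[T1,T7] holders={T3,T6}
Step 11: signal(T3) -> count=0 queue=[T7] holders={T1,T6}
Step 12: wait(T5) -> count=0 queue=[T7,T5] holders={T1,T6}
Step 13: signal(T6) -> count=0 queue=[T5] holders={T1,T7}
Final holders: {T1,T7} -> T5 not in holders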